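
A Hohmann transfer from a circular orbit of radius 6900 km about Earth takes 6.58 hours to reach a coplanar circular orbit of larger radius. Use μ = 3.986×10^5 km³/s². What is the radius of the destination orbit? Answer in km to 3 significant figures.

Transfer time t = 6.58 hours = 23688 s, and t = π√(a_t³/μ).
So a_t = (μ t²/π²)^(1/3) = (3.986×10^5 × (23688)² / π²)^(1/3) = 28299 km.
Since a_t = (r₁ + r₂)/2, r₂ = 2a_t − r₁ = 2×28299 − 6900 = 49698 km.

r₂ = 49700 km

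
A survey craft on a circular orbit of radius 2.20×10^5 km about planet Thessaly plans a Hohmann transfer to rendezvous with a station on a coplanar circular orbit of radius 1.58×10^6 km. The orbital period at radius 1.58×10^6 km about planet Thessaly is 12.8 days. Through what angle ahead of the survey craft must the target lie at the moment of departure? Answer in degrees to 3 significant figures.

From Kepler's third law T² = 4π²r³/μ at r = 1.58×10^6 km, T = 12.8 days = 12.8 × 86400 s = 1.10592×10^6 s: μ = 4π²r³/T² = 1.27316×10^8 km³/s².
Transfer-ellipse semi-major axis a_t = (r₁ + r₂)/2 = (2.200×10^5 + 1.580×10^6)/2 = 9.000×10^5 km.
The half-period of the transfer ellipse is t = π√(a_t³/μ) = 2.3772×10^5 s.
Target angular speed ω₂ = √(μ/r₂³) = 5.6814×10^-6 rad/s.
Angle swept by the target during transfer: ω₂·t = 1.3506 rad = 77.38°.
Arrival is 180° from departure on the ellipse, so φ = 180° − 77.38° = 103°.

φ = 103°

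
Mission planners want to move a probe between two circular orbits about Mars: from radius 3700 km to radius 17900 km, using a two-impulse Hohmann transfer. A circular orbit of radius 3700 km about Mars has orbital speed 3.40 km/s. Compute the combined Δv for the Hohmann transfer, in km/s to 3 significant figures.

From the circular-orbit relation v² = μ/r at r = 3700 km: μ = v²r = (3.40)² × 3700 = 42772.0 km³/s².
Semi-major axis of the transfer orbit: a_t = (3700 + 17900)/2 = 10800 km.
At r₁ the circular-orbit speed is v₁ = √(μ/r₁) = 3.4000 km/s.
On the transfer ellipse at r₁, v² = μ(2/r − 1/a) gives v_p = √[μ(2/r₁ − 1/a_t)] = 4.3772 km/s.
First burn Δv₁ = |v_p − v₁| = 0.9772 km/s.
Circular speed at r₂: v₂ = √(μ/r₂) = 1.5458 km/s.
Transfer-orbit speed at r₂: v_a = √[μ(2/r₂ − 1/a_t)] = 0.90478 km/s.
Second burn Δv₂ = |v₂ − v_a| = 0.6410 km/s.
Total Δv = Δv₁ + Δv₂ = 1.618 km/s.

Δv = 1.62 km/s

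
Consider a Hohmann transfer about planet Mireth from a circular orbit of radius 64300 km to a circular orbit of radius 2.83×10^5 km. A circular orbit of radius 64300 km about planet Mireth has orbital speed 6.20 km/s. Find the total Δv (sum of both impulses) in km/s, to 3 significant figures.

From the circular-orbit relation v² = μ/r at r = 64300 km: μ = v²r = (6.20)² × 64300 = 2.47169×10^6 km³/s².
Transfer-ellipse semi-major axis a_t = (r₁ + r₂)/2 = (64300 + 2.830×10^5)/2 = 1.7365×10^5 km.
At r₁ the circular-orbit speed is v₁ = √(μ/r₁) = 6.200 km/s.
On the transfer ellipse at r₁, vis-viva gives v_p = √[μ(2/r₁ − 1/a_t)] = 7.915 km/s.
First burn Δv₁ = |v_p − v₁| = 1.715 km/s.
At r₂, v₂ = √(μ/r₂) = 2.955 km/s.
Transfer-orbit speed at r₂: v_a = √[μ(2/r₂ − 1/a_t)] = 1.798 km/s.
Second burn Δv₂ = |v₂ − v_a| = 1.157 km/s.
Δv = Δv₁ + Δv₂ = 1.715 + 1.157 = 2.872 km/s.

Δv = 2.87 km/s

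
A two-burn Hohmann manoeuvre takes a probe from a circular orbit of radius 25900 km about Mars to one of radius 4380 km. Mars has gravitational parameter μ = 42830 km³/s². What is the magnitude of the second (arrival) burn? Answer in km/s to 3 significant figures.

Δv₂ = 0.963 km/s

The Hohmann ellipse has a_t = (r₁ + r₂)/2 = 15140 km.
Circular speed at r = 4380 km: v_c = √(μ/r) = 3.1271 km/s.
Transfer-orbit speed at the same r (vis-viva, a = a_t): v_t = √[μ(2/r − 1/a_t)] = 4.0900 km/s.
Δv₂ = |v_t − v_c| = |4.0900 − 3.1271| = 0.9629 km/s.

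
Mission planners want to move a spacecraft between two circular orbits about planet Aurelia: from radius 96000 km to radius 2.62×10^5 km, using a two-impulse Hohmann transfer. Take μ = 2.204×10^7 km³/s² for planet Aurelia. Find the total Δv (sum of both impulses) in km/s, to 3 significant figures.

Transfer-ellipse semi-major axis a_t = (r₁ + r₂)/2 = (96000 + 2.620×10^5)/2 = 1.790×10^5 km.
Circular speed at r₁: v₁ = √(μ/r₁) = √(2.204×10^7/96000) = 15.152 km/s.
Transfer-orbit speed at r₁ (vis-viva equation): v_p = √[μ(2/r₁ − 1/a_t)] = 18.331 km/s.
First burn Δv₁ = |v_p − v₁| = 3.179 km/s.
At r₂, v₂ = √(μ/r₂) = 9.172 km/s.
Transfer-orbit speed at r₂: v_a = √[μ(2/r₂ − 1/a_t)] = 6.717 km/s.
Second burn Δv₂ = |v₂ − v_a| = 2.455 km/s.
Δv = Δv₁ + Δv₂ = 3.179 + 2.455 = 5.634 km/s.

Δv = 5.63 km/s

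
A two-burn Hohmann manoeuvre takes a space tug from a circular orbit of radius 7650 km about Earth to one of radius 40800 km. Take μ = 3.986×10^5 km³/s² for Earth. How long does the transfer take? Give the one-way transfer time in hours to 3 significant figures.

The Hohmann ellipse has a_t = (r₁ + r₂)/2 = 24225 km.
By Kepler's third law the transfer-orbit period is T = 2π√(a_t³/μ), so t = T/2 = 18760 s.
Converting: 18760 s ÷ 3600 s/hour = 5.21 hours.

t = 5.21 hours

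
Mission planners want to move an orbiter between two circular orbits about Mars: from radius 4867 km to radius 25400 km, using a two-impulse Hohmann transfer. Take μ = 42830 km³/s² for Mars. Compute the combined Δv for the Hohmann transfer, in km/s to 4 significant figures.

Semi-major axis of the transfer orbit: a_t = (4867 + 25400)/2 = 15133.5 km.
At r₁ the circular-orbit speed is v₁ = √(μ/r₁) = 2.9665 km/s.
Transfer-orbit speed at r₁ (vis-viva): v_p = √[μ(2/r₁ − 1/a_t)] = 3.8432 km/s.
First burn Δv₁ = |v_p − v₁| = 0.8767 km/s.
Circular speed at r₂: v₂ = √(μ/r₂) = 1.2985 km/s.
Transfer-orbit speed at r₂: v_a = √[μ(2/r₂ − 1/a_t)] = 0.73641 km/s.
Second burn Δv₂ = |v₂ − v_a| = 0.5621 km/s.
Δv = Δv₁ + Δv₂ = 0.8767 + 0.5621 = 1.439 km/s.

Δv = 1.439 km/s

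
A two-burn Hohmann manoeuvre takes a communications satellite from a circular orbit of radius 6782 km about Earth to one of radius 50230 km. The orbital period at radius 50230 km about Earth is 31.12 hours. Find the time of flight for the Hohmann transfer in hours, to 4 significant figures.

From Kepler's third law T² = 4π²r³/μ at r = 50230 km, T = 31.12 hours = 31.12 × 3600 s = 1.12032×10^5 s: μ = 4π²r³/T² = 3.98626×10^5 km³/s².
The Hohmann ellipse has a_t = (r₁ + r₂)/2 = 28506 km.
By Kepler's third law the transfer-orbit period is T = 2π√(a_t³/μ), so t = T/2 = 23948 s.
Converting: 23948 s ÷ 3600 s/hour = 6.652 hours.

t = 6.652 hours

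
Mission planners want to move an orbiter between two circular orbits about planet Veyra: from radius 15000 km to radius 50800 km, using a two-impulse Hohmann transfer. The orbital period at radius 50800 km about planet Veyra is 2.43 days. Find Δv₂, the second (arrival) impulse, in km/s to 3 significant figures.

Δv₂ = 0.494 km/s

From Kepler's third law T² = 4π²r³/μ at r = 50800 km, T = 2.43 days = 2.43 × 86400 s = 2.09952×10^5 s: μ = 4π²r³/T² = 1.17412×10^5 km³/s².
Transfer-ellipse semi-major axis a_t = (r₁ + r₂)/2 = (15000 + 50800)/2 = 32900 km.
Circular speed at r = 50800 km: v_c = √(μ/r) = 1.5203 km/s.
Transfer-orbit speed at the same r (vis-viva, a = a_t): v_t = √[μ(2/r − 1/a_t)] = 1.0265 km/s.
Δv₂ = |v_t − v_c| = |1.0265 − 1.5203| = 0.4938 km/s.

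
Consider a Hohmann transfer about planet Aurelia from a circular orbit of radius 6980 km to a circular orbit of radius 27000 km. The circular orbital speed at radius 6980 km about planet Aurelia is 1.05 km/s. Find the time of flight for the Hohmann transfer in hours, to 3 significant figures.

t = 22.0 hours

From the circular-orbit relation v² = μ/r at r = 6980 km: μ = v²r = (1.05)² × 6980 = 7695.45 km³/s².
Transfer-ellipse semi-major axis a_t = (r₁ + r₂)/2 = (6980 + 27000)/2 = 16990 km.
By Kepler's third law the transfer-orbit period is T = 2π√(a_t³/μ), so t = T/2 = 79310 s.
Converting: 79310 s ÷ 3600 s/hour = 22.0 hours.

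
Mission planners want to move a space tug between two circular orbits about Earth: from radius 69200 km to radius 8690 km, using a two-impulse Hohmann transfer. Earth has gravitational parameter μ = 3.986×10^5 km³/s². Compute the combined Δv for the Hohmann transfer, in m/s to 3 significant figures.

Semi-major axis of the transfer orbit: a_t = (69200 + 8690)/2 = 38945 km.
Circular speed at r₁: v₁ = √(μ/r₁) = √(3.986×10^5/69200) = 2.40002 km/s.
On the transfer ellipse at r₁, v² = μ(2/r − 1/a) gives v_a = √[μ(2/r₁ − 1/a_t)] = 1.13370 km/s.
First burn Δv₁ = |v_a − v₁| = 1.26632 km/s.
Circular speed at r₂: v₂ = √(μ/r₂) = 6.77265 km/s.
Transfer-orbit speed at r₂: v_p = √[μ(2/r₂ − 1/a_t)] = 9.02788 km/s.
Second burn Δv₂ = |v₂ − v_p| = 2.25523 km/s.
Δv = Δv₁ + Δv₂ = 1.26632 + 2.25523 = 3.522 km/s.

Δv = 3520 m/s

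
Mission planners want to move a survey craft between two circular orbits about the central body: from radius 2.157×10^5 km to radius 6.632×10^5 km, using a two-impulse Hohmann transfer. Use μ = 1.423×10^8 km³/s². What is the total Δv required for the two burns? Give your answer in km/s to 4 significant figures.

Δv = 10.25 km/s

Semi-major axis of the transfer orbit: a_t = (2.157×10^5 + 6.632×10^5)/2 = 4.3945×10^5 km.
Circular speed at r₁: v₁ = √(μ/r₁) = √(1.423×10^8/2.157×10^5) = 25.685 km/s.
Transfer-orbit speed at r₁ (v² = μ(2/r − 1/a)): v_p = √[μ(2/r₁ − 1/a_t)] = 31.553 km/s.
First burn Δv₁ = |v_p − v₁| = 5.868 km/s.
Circular speed at r₂: v₂ = √(μ/r₂) = 14.648 km/s.
Transfer-orbit speed at r₂: v_a = √[μ(2/r₂ − 1/a_t)] = 10.262 km/s.
Second burn Δv₂ = |v₂ − v_a| = 4.386 km/s.
Total Δv = Δv₁ + Δv₂ = 10.25 km/s.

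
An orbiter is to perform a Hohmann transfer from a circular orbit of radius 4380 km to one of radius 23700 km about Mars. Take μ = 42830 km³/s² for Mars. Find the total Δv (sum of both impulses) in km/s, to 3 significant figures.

The Hohmann ellipse has a_t = (r₁ + r₂)/2 = 14040 km.
Circular speed at r₁: v₁ = √(μ/r₁) = √(42830/4380) = 3.127066 km/s.
On the transfer ellipse at r₁, vis-viva equation gives v_p = √[μ(2/r₁ − 1/a_t)] = 4.062820 km/s.
First burn Δv₁ = |v_p − v₁| = 0.9358 km/s.
Circular speed at r₂: v₂ = √(μ/r₂) = 1.34431 km/s.
Transfer-orbit speed at r₂: v_a = √[μ(2/r₂ − 1/a_t)] = 0.750850 km/s.
Second burn Δv₂ = |v₂ − v_a| = 0.5935 km/s.
Total Δv = Δv₁ + Δv₂ = 1.529 km/s.

Δv = 1.53 km/s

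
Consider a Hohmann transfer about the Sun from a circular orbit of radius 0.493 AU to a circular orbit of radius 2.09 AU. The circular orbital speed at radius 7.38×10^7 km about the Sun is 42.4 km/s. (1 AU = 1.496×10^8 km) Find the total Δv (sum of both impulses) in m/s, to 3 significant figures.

Δv = 19400 m/s

From the circular-orbit relation v² = μ/r at r = 7.38×10^7 km: μ = v²r = (42.4)² × 7.38×10^7 = 1.32675×10^11 km³/s².
In km: r₁ = 0.493 × 1.496×10^8 = 7.37528×10^7 km; r₂ = 2.09 × 1.496×10^8 = 3.12664×10^8 km.
The Hohmann ellipse has a_t = (r₁ + r₂)/2 = 1.932084×10^8 km.
At r₁ the circular-orbit speed is v₁ = √(μ/r₁) = 42.41 km/s.
Transfer-orbit speed at r₁ (v² = μ(2/r − 1/a)): v_p = √[μ(2/r₁ − 1/a_t)] = 53.95 km/s.
First burn Δv₁ = |v_p − v₁| = 11.54 km/s.
At r₂, v₂ = √(μ/r₂) = 20.599 km/s.
Transfer-orbit speed at r₂: v_a = √[μ(2/r₂ − 1/a_t)] = 12.727 km/s.
Second burn Δv₂ = |v₂ − v_a| = 7.872 km/s.
Total Δv = Δv₁ + Δv₂ = 19.41 km/s.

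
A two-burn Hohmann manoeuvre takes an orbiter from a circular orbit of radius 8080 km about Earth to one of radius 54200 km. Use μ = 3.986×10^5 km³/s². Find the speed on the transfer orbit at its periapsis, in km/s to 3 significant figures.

Semi-major axis of the transfer orbit: a_t = (8080 + 54200)/2 = 31140 km.
The periapsis of the transfer ellipse is at r = 8080 km.
Vis-viva: v = √[μ(2/r − 1/a_t)] = √[3.986×10^5 × (2/8080 − 1/31140)] = 9.266 km/s.

v = 9.27 km/s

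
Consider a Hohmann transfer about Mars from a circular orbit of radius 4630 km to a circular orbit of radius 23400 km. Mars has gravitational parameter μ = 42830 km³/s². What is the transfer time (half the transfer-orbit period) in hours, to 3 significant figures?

t = 7.00 hours

The Hohmann ellipse has a_t = (r₁ + r₂)/2 = 14015 km.
By Kepler's third law the transfer-orbit period is T = 2π√(a_t³/μ), so t = T/2 = 25190 s.
Converting: 25190 s ÷ 3600 s/hour = 7.00 hours.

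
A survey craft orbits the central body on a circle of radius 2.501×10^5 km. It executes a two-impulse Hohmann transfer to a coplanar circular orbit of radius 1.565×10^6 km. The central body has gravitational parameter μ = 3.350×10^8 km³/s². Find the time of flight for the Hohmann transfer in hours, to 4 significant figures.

Transfer-ellipse semi-major axis a_t = (r₁ + r₂)/2 = (2.501×10^5 + 1.565×10^6)/2 = 9.0755×10^5 km.
By Kepler's third law the transfer-orbit period is T = 2π√(a_t³/μ), so t = T/2 = 1.484×10^5 s.
Converting: 1.484×10^5 s ÷ 3600 s/hour = 41.22 hours.

t = 41.22 hours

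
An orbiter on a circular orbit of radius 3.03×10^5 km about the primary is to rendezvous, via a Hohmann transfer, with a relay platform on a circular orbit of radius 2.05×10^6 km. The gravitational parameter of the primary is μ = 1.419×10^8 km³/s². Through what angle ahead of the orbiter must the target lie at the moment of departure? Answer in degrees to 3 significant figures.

φ = 102°

Transfer-ellipse semi-major axis a_t = (r₁ + r₂)/2 = (3.030×10^5 + 2.050×10^6)/2 = 1.1765×10^6 km.
Transfer time t = π√(a_t³/μ) = 3.3655×10^5 s.
The target's mean motion on its circular orbit is ω₂ = √(μ/r₂³) = 4.0585×10^-6 rad/s.
Angle swept by the target during transfer: ω₂·t = 1.3659 rad = 78.26°.
Arrival is 180° from departure on the ellipse, so φ = 180° − 78.26° = 102°.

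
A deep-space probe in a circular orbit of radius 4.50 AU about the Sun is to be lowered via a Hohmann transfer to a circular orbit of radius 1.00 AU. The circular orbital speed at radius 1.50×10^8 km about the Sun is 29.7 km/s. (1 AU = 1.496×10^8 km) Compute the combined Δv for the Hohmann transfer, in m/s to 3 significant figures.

Δv = 13900 m/s

From the circular-orbit relation v² = μ/r at r = 1.50×10^8 km: μ = v²r = (29.7)² × 1.50×10^8 = 1.32313×10^11 km³/s².
In km: r₁ = 4.50 × 1.496×10^8 = 6.732×10^8 km; r₂ = 1.00 × 1.496×10^8 = 1.496×10^8 km.
Semi-major axis of the transfer orbit: a_t = (6.732×10^8 + 1.496×10^8)/2 = 4.114×10^8 km.
At r₁ the circular-orbit speed is v₁ = √(μ/r₁) = 14.019 km/s.
On the transfer ellipse at r₁, v² = μ(2/r − 1/a) gives v_a = √[μ(2/r₁ − 1/a_t)] = 8.4540 km/s.
First burn Δv₁ = |v_a − v₁| = 5.565 km/s.
At r₂, v₂ = √(μ/r₂) = 29.740 km/s.
Transfer-orbit speed at r₂: v_p = √[μ(2/r₂ − 1/a_t)] = 38.043 km/s.
Second burn Δv₂ = |v₂ − v_p| = 8.303 km/s.
Δv = Δv₁ + Δv₂ = 5.565 + 8.303 = 13.87 km/s.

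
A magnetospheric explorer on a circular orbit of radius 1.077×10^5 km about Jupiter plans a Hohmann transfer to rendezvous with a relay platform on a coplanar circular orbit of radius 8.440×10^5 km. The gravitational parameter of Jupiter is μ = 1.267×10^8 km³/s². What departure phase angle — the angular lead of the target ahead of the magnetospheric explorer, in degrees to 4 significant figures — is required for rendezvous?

φ = 103.8°

Semi-major axis of the transfer orbit: a_t = (1.077×10^5 + 8.440×10^5)/2 = 4.7585×10^5 km.
The half-period of the transfer ellipse is t = π√(a_t³/μ) = 91620 s.
The target's mean motion on its circular orbit is ω₂ = √(μ/r₂³) = 1.452×10^-5 rad/s.
Angle swept by the target during transfer: ω₂·t = 1.330 rad = 76.20°.
Arrival is 180° from departure on the ellipse, so φ = 180° − 76.20° = 103.8°.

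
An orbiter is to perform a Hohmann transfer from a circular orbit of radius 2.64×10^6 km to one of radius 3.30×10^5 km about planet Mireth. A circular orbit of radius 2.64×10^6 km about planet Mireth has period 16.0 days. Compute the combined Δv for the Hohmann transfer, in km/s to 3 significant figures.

From Kepler's third law T² = 4π²r³/μ at r = 2.64×10^6 km, T = 16.0 days = 16.0 × 86400 s = 1.3824×10^6 s: μ = 4π²r³/T² = 3.80105×10^8 km³/s².
Semi-major axis of the transfer orbit: a_t = (2.640×10^6 + 3.300×10^5)/2 = 1.485×10^6 km.
Circular speed at r₁: v₁ = √(μ/r₁) = √(3.80105×10^8/2.640×10^6) = 11.99914 km/s.
Transfer-orbit speed at r₁ (v² = μ(2/r − 1/a)): v_a = √[μ(2/r₁ − 1/a_t)] = 5.656448 km/s.
First burn Δv₁ = |v_a − v₁| = 6.3427 km/s.
Circular speed at r₂: v₂ = √(μ/r₂) = 33.939 km/s.
Transfer-orbit speed at r₂: v_p = √[μ(2/r₂ − 1/a_t)] = 45.252 km/s.
Second burn Δv₂ = |v₂ − v_p| = 11.313 km/s.
Δv = Δv₁ + Δv₂ = 6.3427 + 11.313 = 17.66 km/s.

Δv = 17.7 km/s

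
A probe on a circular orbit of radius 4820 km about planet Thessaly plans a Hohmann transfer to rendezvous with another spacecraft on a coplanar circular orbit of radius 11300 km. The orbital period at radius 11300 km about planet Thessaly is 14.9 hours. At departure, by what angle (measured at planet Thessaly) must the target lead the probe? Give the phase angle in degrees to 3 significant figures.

φ = 71.6°

From Kepler's third law T² = 4π²r³/μ at r = 11300 km, T = 14.9 hours = 14.9 × 3600 s = 53640 s: μ = 4π²r³/T² = 19797.8 km³/s².
The Hohmann ellipse has a_t = (r₁ + r₂)/2 = 8060 km.
The half-period of the transfer ellipse is t = π√(a_t³/μ) = 16160 s.
Target angular speed ω₂ = √(μ/r₂³) = 1.171×10^-4 rad/s.
Angle swept by the target during transfer: ω₂·t = 1.892 rad = 108.4°.
Arrival is 180° from departure on the ellipse, so φ = 180° − 108.4° = 71.6°.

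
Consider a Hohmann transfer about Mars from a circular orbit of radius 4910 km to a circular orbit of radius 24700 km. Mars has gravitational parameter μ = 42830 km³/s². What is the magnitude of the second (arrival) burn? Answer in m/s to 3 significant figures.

Δv₂ = 558 m/s

Semi-major axis of the transfer orbit: a_t = (4910 + 24700)/2 = 14805 km.
On the circular orbit at r = 24700 km, v_c = √(μ/r) = 1.3168 km/s.
Vis-viva on the transfer ellipse at r = 24700 km gives v_t = √[μ(2/r − 1/a_t)] = 0.75834 km/s.
Δv₂ = |v_t − v_c| = |0.75834 − 1.3168| = 0.5585 km/s.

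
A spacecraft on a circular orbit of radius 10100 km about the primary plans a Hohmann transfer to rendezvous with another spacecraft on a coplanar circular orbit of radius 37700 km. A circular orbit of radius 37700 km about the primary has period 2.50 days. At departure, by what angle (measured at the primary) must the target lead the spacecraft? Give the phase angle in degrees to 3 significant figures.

φ = 89.1°

From Kepler's third law T² = 4π²r³/μ at r = 37700 km, T = 2.50 days = 2.50 × 86400 s = 2.160×10^5 s: μ = 4π²r³/T² = 45339.5 km³/s².
Semi-major axis of the transfer orbit: a_t = (10100 + 37700)/2 = 23900 km.
The half-period of the transfer ellipse is t = π√(a_t³/μ) = 54514.1 s.
Target angular speed ω₂ = √(μ/r₂³) = 2.90888×10^-5 rad/s.
Angle swept by the target during transfer: ω₂·t = 1.58575 rad = 90.86°.
Arrival is 180° from departure on the ellipse, so φ = 180° − 90.86° = 89.1°.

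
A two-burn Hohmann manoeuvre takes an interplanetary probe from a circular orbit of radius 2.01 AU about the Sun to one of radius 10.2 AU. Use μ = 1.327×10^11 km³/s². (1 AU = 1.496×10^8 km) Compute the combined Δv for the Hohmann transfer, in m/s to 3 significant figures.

In km: r₁ = 2.01 × 1.496×10^8 = 3.00696×10^8 km; r₂ = 10.2 × 1.496×10^8 = 1.52592×10^9 km.
Transfer-ellipse semi-major axis a_t = (r₁ + r₂)/2 = (3.00696×10^8 + 1.52592×10^9)/2 = 9.13308×10^8 km.
At r₁ the circular-orbit speed is v₁ = √(μ/r₁) = 21.0074 km/s.
Transfer-orbit speed at r₁ (v² = μ(2/r − 1/a)): v_p = √[μ(2/r₁ − 1/a_t)] = 27.1537 km/s.
First burn Δv₁ = |v_p − v₁| = 6.146 km/s.
At r₂, v₂ = √(μ/r₂) = 9.32545 km/s.
Transfer-orbit speed at r₂: v_a = √[μ(2/r₂ − 1/a_t)] = 5.35087 km/s.
Second burn Δv₂ = |v₂ − v_a| = 3.975 km/s.
Total Δv = Δv₁ + Δv₂ = 10.12 km/s.

Δv = 10100 m/s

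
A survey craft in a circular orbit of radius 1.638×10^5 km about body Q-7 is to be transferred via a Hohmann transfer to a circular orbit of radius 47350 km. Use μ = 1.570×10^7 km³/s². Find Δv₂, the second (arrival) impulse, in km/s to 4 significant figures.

Semi-major axis of the transfer orbit: a_t = (1.638×10^5 + 47350)/2 = 1.05575×10^5 km.
On the circular orbit at r = 47350 km, v_c = √(μ/r) = 18.209 km/s.
Transfer-orbit speed at the same r (vis-viva, a = a_t): v_t = √[μ(2/r − 1/a_t)] = 22.681 km/s.
Δv₂ = |v_t − v_c| = |22.681 − 18.209| = 4.472 km/s.

Δv₂ = 4.472 km/s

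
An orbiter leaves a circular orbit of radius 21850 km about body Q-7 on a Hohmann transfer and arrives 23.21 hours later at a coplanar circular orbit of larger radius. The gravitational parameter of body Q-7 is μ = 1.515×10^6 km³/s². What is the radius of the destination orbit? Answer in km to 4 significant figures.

r₂ = 1.828×10^5 km

Transfer time t = 23.21 hours = 83556 s, and t = π√(a_t³/μ).
So a_t = (μ t²/π²)^(1/3) = (1.515×10^6 × (83556)² / π²)^(1/3) = 1.0233×10^5 km.
Since a_t = (r₁ + r₂)/2, r₂ = 2a_t − r₁ = 2×1.0233×10^5 − 21850 = 1.8281×10^5 km.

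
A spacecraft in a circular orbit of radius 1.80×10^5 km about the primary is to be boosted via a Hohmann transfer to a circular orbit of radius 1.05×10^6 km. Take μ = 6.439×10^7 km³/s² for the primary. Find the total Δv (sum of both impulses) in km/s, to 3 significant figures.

The Hohmann ellipse has a_t = (r₁ + r₂)/2 = 6.150×10^5 km.
At r₁ the circular-orbit speed is v₁ = √(μ/r₁) = 18.91 km/s.
On the transfer ellipse at r₁, vis-viva equation gives v_p = √[μ(2/r₁ − 1/a_t)] = 24.71 km/s.
First burn Δv₁ = |v_p − v₁| = 5.800 km/s.
At r₂, v₂ = √(μ/r₂) = 7.831 km/s.
Transfer-orbit speed at r₂: v_a = √[μ(2/r₂ − 1/a_t)] = 4.237 km/s.
Second burn Δv₂ = |v₂ − v_a| = 3.594 km/s.
Δv = Δv₁ + Δv₂ = 5.800 + 3.594 = 9.394 km/s.

Δv = 9.39 km/s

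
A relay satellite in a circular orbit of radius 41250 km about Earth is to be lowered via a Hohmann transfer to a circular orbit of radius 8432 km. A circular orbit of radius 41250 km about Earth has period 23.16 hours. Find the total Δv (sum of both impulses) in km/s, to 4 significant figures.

From Kepler's third law T² = 4π²r³/μ at r = 41250 km, T = 23.16 hours = 23.16 × 3600 s = 83376 s: μ = 4π²r³/T² = 3.98611×10^5 km³/s².
Semi-major axis of the transfer orbit: a_t = (41250 + 8432)/2 = 24841 km.
At r₁ the circular-orbit speed is v₁ = √(μ/r₁) = 3.1086 km/s.
Transfer-orbit speed at r₁ (vis-viva): v_a = √[μ(2/r₁ − 1/a_t)] = 1.8111 km/s.
First burn Δv₁ = |v_a − v₁| = 1.2975 km/s.
At r₂, v₂ = √(μ/r₂) = 6.8756 km/s.
Transfer-orbit speed at r₂: v_p = √[μ(2/r₂ − 1/a_t)] = 8.8601 km/s.
Second burn Δv₂ = |v₂ − v_p| = 1.9845 km/s.
Total Δv = Δv₁ + Δv₂ = 3.282 km/s.

Δv = 3.282 km/s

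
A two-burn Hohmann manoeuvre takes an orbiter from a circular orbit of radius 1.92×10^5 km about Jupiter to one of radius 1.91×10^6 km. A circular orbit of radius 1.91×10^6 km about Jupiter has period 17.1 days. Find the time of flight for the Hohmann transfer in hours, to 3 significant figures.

t = 83.8 hours

From Kepler's third law T² = 4π²r³/μ at r = 1.91×10^6 km, T = 17.1 days = 17.1 × 86400 s = 1.47744×10^6 s: μ = 4π²r³/T² = 1.26020×10^8 km³/s².
Transfer-ellipse semi-major axis a_t = (r₁ + r₂)/2 = (1.920×10^5 + 1.910×10^6)/2 = 1.051×10^6 km.
Half the transfer-orbit period gives t = π√(a_t³/μ) = 3.0153×10^5 s.
Converting: 3.0153×10^5 s ÷ 3600 s/hour = 83.8 hours.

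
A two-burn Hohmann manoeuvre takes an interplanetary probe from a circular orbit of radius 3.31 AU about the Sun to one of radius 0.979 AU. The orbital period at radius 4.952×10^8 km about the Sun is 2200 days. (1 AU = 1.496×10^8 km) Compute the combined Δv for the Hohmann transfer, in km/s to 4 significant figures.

Δv = 12.60 km/s

From Kepler's third law T² = 4π²r³/μ at r = 4.952×10^8 km, T = 2200 days = 2200 × 86400 s = 1.9008×10^8 s: μ = 4π²r³/T² = 1.32687×10^11 km³/s².
In km: r₁ = 3.31 × 1.496×10^8 = 4.95176×10^8 km; r₂ = 0.979 × 1.496×10^8 = 1.464584×10^8 km.
The Hohmann ellipse has a_t = (r₁ + r₂)/2 = 3.208172×10^8 km.
Circular speed at r₁: v₁ = √(μ/r₁) = √(1.32687×10^11/4.95176×10^8) = 16.369 km/s.
On the transfer ellipse at r₁, vis-viva equation gives v_a = √[μ(2/r₁ − 1/a_t)] = 11.060 km/s.
First burn Δv₁ = |v_a − v₁| = 5.309 km/s.
At r₂, v₂ = √(μ/r₂) = 30.0994 km/s.
Transfer-orbit speed at r₂: v_p = √[μ(2/r₂ − 1/a_t)] = 37.3945 km/s.
Second burn Δv₂ = |v₂ − v_p| = 7.295 km/s.
Δv = Δv₁ + Δv₂ = 5.309 + 7.295 = 12.60 km/s.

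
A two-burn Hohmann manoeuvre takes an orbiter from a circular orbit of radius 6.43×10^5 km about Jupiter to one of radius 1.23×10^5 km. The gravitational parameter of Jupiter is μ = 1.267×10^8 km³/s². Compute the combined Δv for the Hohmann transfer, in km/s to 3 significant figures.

Δv = 15.6 km/s

The Hohmann ellipse has a_t = (r₁ + r₂)/2 = 3.830×10^5 km.
At r₁ the circular-orbit speed is v₁ = √(μ/r₁) = 14.037 km/s.
On the transfer ellipse at r₁, vis-viva equation gives v_a = √[μ(2/r₁ − 1/a_t)] = 7.9549 km/s.
First burn Δv₁ = |v_a − v₁| = 6.082 km/s.
At r₂, v₂ = √(μ/r₂) = 32.0949 km/s.
Transfer-orbit speed at r₂: v_p = √[μ(2/r₂ − 1/a_t)] = 41.5855 km/s.
Second burn Δv₂ = |v₂ − v_p| = 9.491 km/s.
Total Δv = Δv₁ + Δv₂ = 15.57 km/s.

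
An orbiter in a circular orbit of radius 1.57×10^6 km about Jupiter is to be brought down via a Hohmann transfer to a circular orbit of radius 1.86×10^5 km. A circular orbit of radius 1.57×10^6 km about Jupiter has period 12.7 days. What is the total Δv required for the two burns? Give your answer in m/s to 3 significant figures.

From Kepler's third law T² = 4π²r³/μ at r = 1.57×10^6 km, T = 12.7 days = 12.7 × 86400 s = 1.09728×10^6 s: μ = 4π²r³/T² = 1.26889×10^8 km³/s².
Transfer-ellipse semi-major axis a_t = (r₁ + r₂)/2 = (1.570×10^6 + 1.860×10^5)/2 = 8.780×10^5 km.
At r₁ the circular-orbit speed is v₁ = √(μ/r₁) = 8.990 km/s.
On the transfer ellipse at r₁, vis-viva equation gives v_a = √[μ(2/r₁ − 1/a_t)] = 4.138 km/s.
First burn Δv₁ = |v_a − v₁| = 4.852 km/s.
At r₂, v₂ = √(μ/r₂) = 26.119 km/s.
Transfer-orbit speed at r₂: v_p = √[μ(2/r₂ − 1/a_t)] = 34.927 km/s.
Second burn Δv₂ = |v₂ − v_p| = 8.808 km/s.
Total Δv = Δv₁ + Δv₂ = 13.66 km/s.

Δv = 13700 m/s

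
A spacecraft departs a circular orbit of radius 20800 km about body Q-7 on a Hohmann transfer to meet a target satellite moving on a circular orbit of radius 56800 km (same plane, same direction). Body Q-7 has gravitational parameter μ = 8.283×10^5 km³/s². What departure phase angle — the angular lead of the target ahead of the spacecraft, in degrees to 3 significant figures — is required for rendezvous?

The Hohmann ellipse has a_t = (r₁ + r₂)/2 = 38800 km.
The half-period of the transfer ellipse is t = π√(a_t³/μ) = 26380 s.
The target's mean motion on its circular orbit is ω₂ = √(μ/r₂³) = 6.723×10^-5 rad/s.
Angle swept by the target during transfer: ω₂·t = 1.774 rad = 101.6°.
The spacecraft traverses 180° on the transfer ellipse, so the target must lead by 180° − 101.6° = 78.4°.

φ = 78.4°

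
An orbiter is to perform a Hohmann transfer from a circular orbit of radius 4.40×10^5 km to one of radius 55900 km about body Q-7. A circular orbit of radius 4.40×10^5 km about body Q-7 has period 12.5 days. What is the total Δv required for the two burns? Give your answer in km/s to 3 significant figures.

Δv = 3.73 km/s

From Kepler's third law T² = 4π²r³/μ at r = 4.40×10^5 km, T = 12.5 days = 12.5 × 86400 s = 1.080×10^6 s: μ = 4π²r³/T² = 2.88317×10^6 km³/s².
Semi-major axis of the transfer orbit: a_t = (4.400×10^5 + 55900)/2 = 2.4795×10^5 km.
At r₁ the circular-orbit speed is v₁ = √(μ/r₁) = 2.5598 km/s.
On the transfer ellipse at r₁, vis-viva equation gives v_a = √[μ(2/r₁ − 1/a_t)] = 1.2154 km/s.
First burn Δv₁ = |v_a − v₁| = 1.3444 km/s.
At r₂, v₂ = √(μ/r₂) = 7.18173 km/s.
Transfer-orbit speed at r₂: v_p = √[μ(2/r₂ − 1/a_t)] = 9.56695 km/s.
Second burn Δv₂ = |v₂ − v_p| = 2.3852 km/s.
Δv = Δv₁ + Δv₂ = 1.3444 + 2.3852 = 3.730 km/s.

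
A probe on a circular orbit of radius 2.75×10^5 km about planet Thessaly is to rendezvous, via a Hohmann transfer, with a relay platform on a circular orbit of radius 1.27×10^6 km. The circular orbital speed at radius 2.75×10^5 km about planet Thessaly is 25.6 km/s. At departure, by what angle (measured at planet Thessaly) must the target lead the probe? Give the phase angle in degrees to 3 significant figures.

From the circular-orbit relation v² = μ/r at r = 2.75×10^5 km: μ = v²r = (25.6)² × 2.75×10^5 = 1.80224×10^8 km³/s².
The Hohmann ellipse has a_t = (r₁ + r₂)/2 = 7.725×10^5 km.
The half-period of the transfer ellipse is t = π√(a_t³/μ) = 1.5889×10^5 s.
Target angular speed ω₂ = √(μ/r₂³) = 9.3800×10^-6 rad/s.
Angle swept by the target during transfer: ω₂·t = 1.4904 rad = 85.39°.
The probe traverses 180° on the transfer ellipse, so the target must lead by 180° − 85.39° = 94.6°.

φ = 94.6°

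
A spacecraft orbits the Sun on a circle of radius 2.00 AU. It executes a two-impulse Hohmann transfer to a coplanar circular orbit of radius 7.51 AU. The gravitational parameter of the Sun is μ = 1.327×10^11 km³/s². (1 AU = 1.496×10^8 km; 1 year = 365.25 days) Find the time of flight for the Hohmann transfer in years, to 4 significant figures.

t = 5.185 years

In km: r₁ = 2.00 × 1.496×10^8 = 2.992×10^8 km; r₂ = 7.51 × 1.496×10^8 = 1.123496×10^9 km.
Transfer-ellipse semi-major axis a_t = (r₁ + r₂)/2 = (2.992×10^8 + 1.123496×10^9)/2 = 7.11348×10^8 km.
By Kepler's third law the transfer-orbit period is T = 2π√(a_t³/μ), so t = T/2 = 1.6362×10^8 s.
Converting: 1.6362×10^8 s ÷ 3.15576×10^7 s/year (365.25 × 86400) = 5.185 years.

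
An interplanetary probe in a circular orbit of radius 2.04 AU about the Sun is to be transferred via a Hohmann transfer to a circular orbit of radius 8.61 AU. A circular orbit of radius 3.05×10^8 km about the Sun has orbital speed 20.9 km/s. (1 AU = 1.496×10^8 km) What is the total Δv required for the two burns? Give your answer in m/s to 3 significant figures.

From the circular-orbit relation v² = μ/r at r = 3.05×10^8 km: μ = v²r = (20.9)² × 3.05×10^8 = 1.33227×10^11 km³/s².
In km: r₁ = 2.04 × 1.496×10^8 = 3.05184×10^8 km; r₂ = 8.61 × 1.496×10^8 = 1.288056×10^9 km.
Transfer-ellipse semi-major axis a_t = (r₁ + r₂)/2 = (3.05184×10^8 + 1.288056×10^9)/2 = 7.9662×10^8 km.
Circular speed at r₁: v₁ = √(μ/r₁) = √(1.33227×10^11/3.05184×10^8) = 20.8937 km/s.
Transfer-orbit speed at r₁ (vis-viva equation): v_p = √[μ(2/r₁ − 1/a_t)] = 26.5679 km/s.
First burn Δv₁ = |v_p − v₁| = 5.6742 km/s.
Circular speed at r₂: v₂ = √(μ/r₂) = 10.1702 km/s.
Transfer-orbit speed at r₂: v_a = √[μ(2/r₂ − 1/a_t)] = 6.29483 km/s.
Second burn Δv₂ = |v₂ − v_a| = 3.8754 km/s.
Δv = Δv₁ + Δv₂ = 5.6742 + 3.8754 = 9.550 km/s.

Δv = 9550 m/s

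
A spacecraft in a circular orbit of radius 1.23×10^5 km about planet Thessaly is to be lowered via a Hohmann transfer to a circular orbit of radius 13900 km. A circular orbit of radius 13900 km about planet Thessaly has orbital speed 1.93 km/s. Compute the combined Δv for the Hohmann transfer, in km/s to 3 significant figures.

From the circular-orbit relation v² = μ/r at r = 13900 km: μ = v²r = (1.93)² × 13900 = 51776.1 km³/s².
Semi-major axis of the transfer orbit: a_t = (1.230×10^5 + 13900)/2 = 68450 km.
At r₁ the circular-orbit speed is v₁ = √(μ/r₁) = 0.6488 km/s.
Transfer-orbit speed at r₁ (vis-viva): v_a = √[μ(2/r₁ − 1/a_t)] = 0.2924 km/s.
First burn Δv₁ = |v_a − v₁| = 0.3564 km/s.
At r₂, v₂ = √(μ/r₂) = 1.9300 km/s.
Transfer-orbit speed at r₂: v_p = √[μ(2/r₂ − 1/a_t)] = 2.5872 km/s.
Second burn Δv₂ = |v₂ − v_p| = 0.6572 km/s.
Δv = Δv₁ + Δv₂ = 0.3564 + 0.6572 = 1.014 km/s.

Δv = 1.01 km/s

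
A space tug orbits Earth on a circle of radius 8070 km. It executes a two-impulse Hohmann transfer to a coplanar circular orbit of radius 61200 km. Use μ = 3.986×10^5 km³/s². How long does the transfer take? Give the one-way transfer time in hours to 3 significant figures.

Transfer-ellipse semi-major axis a_t = (r₁ + r₂)/2 = (8070 + 61200)/2 = 34635 km.
By Kepler's third law the transfer-orbit period is T = 2π√(a_t³/μ), so t = T/2 = 32070 s.
Converting: 32070 s ÷ 3600 s/hour = 8.91 hours.

t = 8.91 hours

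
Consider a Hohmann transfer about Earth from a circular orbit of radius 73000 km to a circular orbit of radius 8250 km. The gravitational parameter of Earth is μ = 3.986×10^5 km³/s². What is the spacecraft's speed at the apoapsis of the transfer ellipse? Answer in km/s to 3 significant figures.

v = 1.05 km/s

The Hohmann ellipse has a_t = (r₁ + r₂)/2 = 40625 km.
At apoapsis, r = 73000 km.
Vis-viva: v = √[μ(2/r − 1/a_t)] = √[3.986×10^5 × (2/73000 − 1/40625)] = 1.053 km/s.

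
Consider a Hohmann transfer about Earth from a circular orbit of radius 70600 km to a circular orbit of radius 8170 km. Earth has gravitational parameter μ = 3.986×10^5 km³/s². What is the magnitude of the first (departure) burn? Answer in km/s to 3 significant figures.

Δv₁ = 1.29 km/s

Semi-major axis of the transfer orbit: a_t = (70600 + 8170)/2 = 39385 km.
Circular speed at r = 70600 km: v_c = √(μ/r) = 2.376 km/s.
Transfer-orbit speed at the same r (vis-viva, a = a_t): v_t = √[μ(2/r − 1/a_t)] = 1.082 km/s.
Δv₁ = |v_t − v_c| = |1.082 − 2.376| = 1.294 km/s.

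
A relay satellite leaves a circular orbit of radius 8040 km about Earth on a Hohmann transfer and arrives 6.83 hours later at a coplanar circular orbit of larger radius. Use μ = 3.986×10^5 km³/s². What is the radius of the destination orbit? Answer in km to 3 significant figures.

r₂ = 50000 km

Transfer time t = 6.83 hours = 24588 s, and t = π√(a_t³/μ).
So a_t = (μ t²/π²)^(1/3) = (3.986×10^5 × (24588)² / π²)^(1/3) = 29011 km.
Since a_t = (r₁ + r₂)/2, r₂ = 2a_t − r₁ = 2×29011 − 8040 = 49982 km.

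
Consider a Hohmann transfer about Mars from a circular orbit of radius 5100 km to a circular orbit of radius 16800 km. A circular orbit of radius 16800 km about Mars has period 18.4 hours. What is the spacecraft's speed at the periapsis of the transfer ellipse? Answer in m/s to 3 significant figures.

From Kepler's third law T² = 4π²r³/μ at r = 16800 km, T = 18.4 hours = 18.4 × 3600 s = 66240 s: μ = 4π²r³/T² = 42662.6 km³/s².
Semi-major axis of the transfer orbit: a_t = (5100 + 16800)/2 = 10950 km.
The periapsis of the transfer ellipse is at r = 5100 km.
From the vis-viva equation, v = √[μ(2/r − 1/a_t)] = 3.582 km/s.

v = 3580 m/s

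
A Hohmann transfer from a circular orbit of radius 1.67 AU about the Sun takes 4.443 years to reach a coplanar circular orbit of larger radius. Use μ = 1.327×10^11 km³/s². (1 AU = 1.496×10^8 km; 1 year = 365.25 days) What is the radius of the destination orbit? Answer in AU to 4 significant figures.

In km: r₁ = 1.67 × 1.496×10^8 = 2.49832×10^8 km.
Transfer time t = 4.443 years × 365.25 × 86400 s = 1.402104168×10^8 s, and t = π√(a_t³/μ).
So a_t = (μ t²/π²)^(1/3) = (1.327×10^11 × (1.402104168×10^8)² / π²)^(1/3) = 6.4177×10^8 km.
Since a_t = (r₁ + r₂)/2, r₂ = 2a_t − r₁ = 2×6.4177×10^8 − 2.49832×10^8 = 1.033708×10^9 km.
In AU: r₂ = 1.033708×10^9 / 1.496×10^8 = 6.910 AU.

r₂ = 6.910 AU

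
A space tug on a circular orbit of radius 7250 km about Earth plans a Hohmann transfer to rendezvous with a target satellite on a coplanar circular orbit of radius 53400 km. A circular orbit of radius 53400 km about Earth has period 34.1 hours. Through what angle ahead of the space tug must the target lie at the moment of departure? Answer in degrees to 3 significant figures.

From Kepler's third law T² = 4π²r³/μ at r = 53400 km, T = 34.1 hours = 34.1 × 3600 s = 1.2276×10^5 s: μ = 4π²r³/T² = 3.98905×10^5 km³/s².
The Hohmann ellipse has a_t = (r₁ + r₂)/2 = 30325 km.
Transfer time t = π√(a_t³/μ) = 26267 s.
The target's mean motion on its circular orbit is ω₂ = √(μ/r₂³) = 5.1183×10^-5 rad/s.
Angle swept by the target during transfer: ω₂·t = 1.3444 rad = 77.03°.
The space tug traverses 180° on the transfer ellipse, so the target must lead by 180° − 77.03° = 103°.

φ = 103°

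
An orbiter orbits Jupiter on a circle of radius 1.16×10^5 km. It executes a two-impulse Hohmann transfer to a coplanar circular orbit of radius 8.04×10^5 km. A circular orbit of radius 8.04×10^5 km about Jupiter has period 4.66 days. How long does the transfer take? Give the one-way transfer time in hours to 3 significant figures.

t = 24.2 hours

From Kepler's third law T² = 4π²r³/μ at r = 8.04×10^5 km, T = 4.66 days = 4.66 × 86400 s = 4.02624×10^5 s: μ = 4π²r³/T² = 1.26569×10^8 km³/s².
Transfer-ellipse semi-major axis a_t = (r₁ + r₂)/2 = (1.160×10^5 + 8.040×10^5)/2 = 4.600×10^5 km.
Half the transfer-orbit period gives t = π√(a_t³/μ) = 87120 s.
Converting: 87120 s ÷ 3600 s/hour = 24.2 hours.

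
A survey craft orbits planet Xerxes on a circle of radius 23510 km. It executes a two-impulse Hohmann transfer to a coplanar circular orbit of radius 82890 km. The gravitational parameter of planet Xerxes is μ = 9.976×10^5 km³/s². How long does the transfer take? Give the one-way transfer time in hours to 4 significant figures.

The Hohmann ellipse has a_t = (r₁ + r₂)/2 = 53200 km.
Half the transfer-orbit period gives t = π√(a_t³/μ) = 38600 s.
Converting: 38600 s ÷ 3600 s/hour = 10.72 hours.

t = 10.72 hours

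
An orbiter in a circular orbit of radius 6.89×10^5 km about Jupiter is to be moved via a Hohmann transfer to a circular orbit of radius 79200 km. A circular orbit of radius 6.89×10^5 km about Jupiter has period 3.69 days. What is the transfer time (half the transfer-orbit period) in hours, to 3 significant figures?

t = 18.4 hours

From Kepler's third law T² = 4π²r³/μ at r = 6.89×10^5 km, T = 3.69 days = 3.69 × 86400 s = 3.18816×10^5 s: μ = 4π²r³/T² = 1.27039×10^8 km³/s².
Transfer-ellipse semi-major axis a_t = (r₁ + r₂)/2 = (6.890×10^5 + 79200)/2 = 3.841×10^5 km.
Transfer time t = π√(a_t³/μ) = π√((3.841×10^5)³ / 1.27039×10^8) = 66350 s.
Converting: 66350 s ÷ 3600 s/hour = 18.4 hours.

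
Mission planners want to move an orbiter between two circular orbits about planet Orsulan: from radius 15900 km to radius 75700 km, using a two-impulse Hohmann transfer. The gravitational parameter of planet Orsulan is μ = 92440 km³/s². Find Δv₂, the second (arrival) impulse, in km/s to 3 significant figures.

Δv₂ = 0.454 km/s

The Hohmann ellipse has a_t = (r₁ + r₂)/2 = 45800 km.
Circular speed at r = 75700 km: v_c = √(μ/r) = 1.1051 km/s.
Vis-viva on the transfer ellipse at r = 75700 km gives v_t = √[μ(2/r − 1/a_t)] = 0.65110 km/s.
Δv₂ = |v_t − v_c| = |0.65110 − 1.1051| = 0.4540 km/s.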